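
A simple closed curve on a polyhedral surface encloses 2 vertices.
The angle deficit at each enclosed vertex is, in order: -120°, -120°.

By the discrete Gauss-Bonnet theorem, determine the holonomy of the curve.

Holonomy = total enclosed curvature = (-120°) + (-120°) = -240°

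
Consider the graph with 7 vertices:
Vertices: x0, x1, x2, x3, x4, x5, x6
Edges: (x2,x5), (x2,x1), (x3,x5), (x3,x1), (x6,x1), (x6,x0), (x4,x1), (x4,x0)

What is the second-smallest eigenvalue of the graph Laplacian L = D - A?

Degrees: deg(x0) = 2, deg(x1) = 4, deg(x2) = 2, deg(x3) = 2, deg(x4) = 2, deg(x5) = 2, deg(x6) = 2.
L = D − A with rows/columns ordered (x0, x1, x2, x3, x4, x5, x6):
  [ 2,  0,  0,  0, -1,  0, -1]
  [ 0,  4, -1, -1, -1,  0, -1]
  [ 0, -1,  2,  0,  0, -1,  0]
  [ 0, -1,  0,  2,  0, -1,  0]
  [-1, -1,  0,  0,  2,  0,  0]
  [ 0,  0, -1, -1,  0,  2,  0]
  [-1, -1,  0,  0,  0,  0,  2]
Characteristic polynomial: det(λI − L) = λ(λ² − 4λ + 2)(λ − 2)²(λ² − 8λ + 14).
Roots: λ = 0; (λ² − 4λ + 2) = 0 ⇒ λ = 2 ± √2 ≈ 0.5858, 3.4142; (λ − 2) = 0 ⇒ λ = 2 (multiplicity 2); (λ² − 8λ + 14) = 0 ⇒ λ = 4 ± √2 ≈ 2.5858, 5.4142.
(Check: the roots sum (with multiplicity) to 16, matching trace L = Σdeg = 2·8 = 16.)
Laplacian eigenvalues: [0.0, 0.5858, 2.0, 2.0, 2.5858, 3.4142, 5.4142]. Algebraic connectivity (smallest non-zero eigenvalue) = 0.5858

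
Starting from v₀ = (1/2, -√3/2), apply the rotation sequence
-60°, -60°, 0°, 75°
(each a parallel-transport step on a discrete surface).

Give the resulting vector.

Total rotation: (-60°) + (-60°) + 0° + 75° = -45°. Final vector: (-0.2588, -0.9659)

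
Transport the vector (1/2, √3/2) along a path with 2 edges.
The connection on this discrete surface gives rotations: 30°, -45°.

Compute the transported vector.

Total rotation: 30° + (-45°) = -15°. Final vector: (0.7071, 0.7071)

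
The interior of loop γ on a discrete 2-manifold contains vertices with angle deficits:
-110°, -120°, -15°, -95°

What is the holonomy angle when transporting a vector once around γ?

Holonomy = total enclosed curvature = (-110°) + (-120°) + (-15°) + (-95°) = -340°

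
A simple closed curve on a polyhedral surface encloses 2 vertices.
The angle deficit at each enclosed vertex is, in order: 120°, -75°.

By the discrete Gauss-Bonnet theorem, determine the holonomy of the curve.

Holonomy = total enclosed curvature = 120° + (-75°) = 45°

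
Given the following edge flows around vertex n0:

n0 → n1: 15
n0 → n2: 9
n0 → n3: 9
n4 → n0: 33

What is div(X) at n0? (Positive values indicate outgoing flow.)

Divergence = sum of outgoing flows = 15 + 9 + 9 + (-33) = 0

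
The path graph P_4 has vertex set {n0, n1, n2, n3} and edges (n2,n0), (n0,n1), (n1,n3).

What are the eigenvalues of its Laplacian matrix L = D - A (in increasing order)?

The path graph P_n has Laplacian eigenvalues λ_k = 2 − 2cos(kπ/n), k = 0, 1, …, n−1. Here n = 4:
k=0: 2 − 2cos(0) = 0.0; k=1: 2 − 2cos(π/4) = 0.5858; k=2: 2 − 2cos(π/2) = 2.0; k=3: 2 − 2cos(3π/4) = 3.4142.
Laplacian eigenvalues (increasing order): [0.0, 0.5858, 2.0, 3.4142]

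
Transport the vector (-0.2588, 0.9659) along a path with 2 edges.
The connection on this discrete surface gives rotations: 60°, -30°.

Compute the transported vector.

Total rotation: 60° + (-30°) = 30°. Final vector: (-0.7071, 0.7071)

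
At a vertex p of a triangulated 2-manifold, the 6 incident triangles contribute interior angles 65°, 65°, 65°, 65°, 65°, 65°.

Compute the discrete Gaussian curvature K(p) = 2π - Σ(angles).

Sum of angles = 390°. K = 360° - 390° = -30°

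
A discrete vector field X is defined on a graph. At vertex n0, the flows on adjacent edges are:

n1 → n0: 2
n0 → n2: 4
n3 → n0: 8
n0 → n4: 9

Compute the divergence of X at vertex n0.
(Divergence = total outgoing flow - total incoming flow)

Divergence = sum of outgoing flows = (-2) + 4 + (-8) + 9 = 3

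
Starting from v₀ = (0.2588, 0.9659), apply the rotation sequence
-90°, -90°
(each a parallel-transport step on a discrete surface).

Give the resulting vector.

Total rotation: (-90°) + (-90°) = -180° ≡ 180° (mod 360°). Final vector: (-0.2588, -0.9659)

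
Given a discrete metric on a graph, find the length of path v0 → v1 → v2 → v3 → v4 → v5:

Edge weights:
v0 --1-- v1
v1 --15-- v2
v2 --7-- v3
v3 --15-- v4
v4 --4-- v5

Arc length = 1 + 15 + 7 + 15 + 4 = 42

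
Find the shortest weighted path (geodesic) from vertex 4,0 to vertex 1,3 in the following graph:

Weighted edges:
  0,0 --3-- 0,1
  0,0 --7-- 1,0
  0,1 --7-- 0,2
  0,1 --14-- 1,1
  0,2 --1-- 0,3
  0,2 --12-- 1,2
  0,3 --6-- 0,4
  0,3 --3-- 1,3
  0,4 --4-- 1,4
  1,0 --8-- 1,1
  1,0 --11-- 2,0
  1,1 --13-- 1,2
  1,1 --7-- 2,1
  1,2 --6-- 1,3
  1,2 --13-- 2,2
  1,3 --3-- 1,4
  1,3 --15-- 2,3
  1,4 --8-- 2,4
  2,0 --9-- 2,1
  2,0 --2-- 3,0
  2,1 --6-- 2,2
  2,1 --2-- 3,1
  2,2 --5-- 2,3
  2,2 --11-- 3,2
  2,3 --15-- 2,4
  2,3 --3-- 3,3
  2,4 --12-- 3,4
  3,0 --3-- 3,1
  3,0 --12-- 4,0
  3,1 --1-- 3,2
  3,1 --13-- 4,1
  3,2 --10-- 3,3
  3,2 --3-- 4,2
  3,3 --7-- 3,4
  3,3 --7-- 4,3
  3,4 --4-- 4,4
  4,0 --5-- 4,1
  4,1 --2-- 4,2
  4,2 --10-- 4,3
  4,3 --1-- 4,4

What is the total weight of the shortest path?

Shortest path: 4,0 → 4,1 → 4,2 → 3,2 → 3,3 → 2,3 → 1,3, total weight = 38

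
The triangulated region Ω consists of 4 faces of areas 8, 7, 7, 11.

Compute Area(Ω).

8 + 7 + 7 + 11 = 33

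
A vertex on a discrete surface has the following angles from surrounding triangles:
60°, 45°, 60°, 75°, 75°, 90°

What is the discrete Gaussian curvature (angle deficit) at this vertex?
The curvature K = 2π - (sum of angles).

Sum of angles = 405°. K = 360° - 405° = -45° = -π/4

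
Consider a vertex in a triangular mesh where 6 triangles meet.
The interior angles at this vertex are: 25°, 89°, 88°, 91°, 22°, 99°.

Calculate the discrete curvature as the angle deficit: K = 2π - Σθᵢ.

Sum of angles = 414°. K = 360° - 414° = -54° = -3π/10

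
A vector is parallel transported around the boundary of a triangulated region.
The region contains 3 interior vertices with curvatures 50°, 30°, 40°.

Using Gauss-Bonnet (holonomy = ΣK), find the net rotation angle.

Holonomy = total enclosed curvature = 50° + 30° + 40° = 120°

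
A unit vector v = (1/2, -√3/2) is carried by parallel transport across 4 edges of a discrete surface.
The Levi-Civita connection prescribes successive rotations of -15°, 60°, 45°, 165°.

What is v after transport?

Total rotation: (-15°) + 60° + 45° + 165° = 255° ≡ -105° (mod 360°). Final vector: (-0.9659, -0.2588)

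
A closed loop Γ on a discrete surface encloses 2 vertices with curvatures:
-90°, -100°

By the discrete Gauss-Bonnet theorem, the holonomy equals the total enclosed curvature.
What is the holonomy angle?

Holonomy = total enclosed curvature = (-90°) + (-100°) = -190°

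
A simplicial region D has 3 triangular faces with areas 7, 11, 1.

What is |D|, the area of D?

7 + 11 + 1 = 19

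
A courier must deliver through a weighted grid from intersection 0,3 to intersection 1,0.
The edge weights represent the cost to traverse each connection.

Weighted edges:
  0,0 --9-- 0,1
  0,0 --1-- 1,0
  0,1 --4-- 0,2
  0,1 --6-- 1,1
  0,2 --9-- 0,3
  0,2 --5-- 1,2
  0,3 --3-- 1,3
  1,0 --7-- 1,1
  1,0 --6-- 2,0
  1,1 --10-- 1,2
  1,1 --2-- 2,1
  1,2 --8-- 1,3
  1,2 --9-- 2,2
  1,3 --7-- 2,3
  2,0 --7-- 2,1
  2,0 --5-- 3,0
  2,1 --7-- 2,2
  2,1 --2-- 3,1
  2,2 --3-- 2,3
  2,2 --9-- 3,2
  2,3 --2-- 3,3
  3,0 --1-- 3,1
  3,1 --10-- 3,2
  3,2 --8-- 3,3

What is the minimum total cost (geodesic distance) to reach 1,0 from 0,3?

Shortest path: 0,3 → 0,2 → 0,1 → 0,0 → 1,0, total weight = 23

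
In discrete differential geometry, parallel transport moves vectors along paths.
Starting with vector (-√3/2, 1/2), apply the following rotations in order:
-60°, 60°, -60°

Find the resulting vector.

Total rotation: (-60°) + 60° + (-60°) = -60°. Final vector: (0, 1)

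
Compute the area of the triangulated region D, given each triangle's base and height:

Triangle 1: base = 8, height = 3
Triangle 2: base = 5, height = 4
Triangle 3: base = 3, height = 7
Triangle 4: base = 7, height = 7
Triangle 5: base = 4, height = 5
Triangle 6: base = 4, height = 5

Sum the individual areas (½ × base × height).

(1/2)×8×3 + (1/2)×5×4 + (1/2)×3×7 + (1/2)×7×7 + (1/2)×4×5 + (1/2)×4×5 = 77.0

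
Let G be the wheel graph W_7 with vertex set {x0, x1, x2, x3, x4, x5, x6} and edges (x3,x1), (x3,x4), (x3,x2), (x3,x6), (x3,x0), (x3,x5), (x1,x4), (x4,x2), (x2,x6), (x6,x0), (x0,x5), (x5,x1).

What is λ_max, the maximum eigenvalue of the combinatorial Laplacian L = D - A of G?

The wheel W_7 is the join K_1 ∨ C_6 (a hub joined to every vertex of a cycle of length 6). For a join G ∨ H (G on p vertices, H on q vertices) the Laplacian spectrum is 0, p+q, the eigenvalues of L(G) other than one 0 each shifted by +q, and the eigenvalues of L(H) other than one 0 each shifted by +p. With G = K_1 (p = 1, nothing left after dropping its 0) and H = C_6 (q = 6, eigenvalues 2 − 2cos(2πk/6), k = 0, …, 5; drop k = 0), the spectrum of W_7 is 0, 7, and 1 + (2 − 2cos(2πk/6)) = 3 − 2cos(2πk/6) for k = 1, …, 5:
k=1: 3 − 2cos(π/3) = 2.0; k=2: 3 − 2cos(2π/3) = 4.0; k=3: 3 − 2cos(π) = 5.0; k=4: 3 − 2cos(4π/3) = 4.0; k=5: 3 − 2cos(5π/3) = 2.0.
Laplacian eigenvalues: [0.0, 2.0, 2.0, 4.0, 4.0, 5.0, 7.0]. Largest eigenvalue (spectral radius) = 7.0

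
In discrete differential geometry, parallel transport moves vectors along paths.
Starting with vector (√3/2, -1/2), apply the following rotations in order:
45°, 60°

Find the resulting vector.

Total rotation: 45° + 60° = 105°. Final vector: (0.2588, 0.9659)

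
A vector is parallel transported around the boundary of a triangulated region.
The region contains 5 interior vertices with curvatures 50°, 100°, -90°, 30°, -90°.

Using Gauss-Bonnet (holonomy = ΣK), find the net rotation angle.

Holonomy = total enclosed curvature = 50° + 100° + (-90°) + 30° + (-90°) = 0°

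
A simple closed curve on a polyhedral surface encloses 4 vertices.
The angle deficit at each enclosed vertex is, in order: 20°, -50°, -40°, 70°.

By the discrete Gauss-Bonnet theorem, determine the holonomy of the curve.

Holonomy = total enclosed curvature = 20° + (-50°) + (-40°) + 70° = 0°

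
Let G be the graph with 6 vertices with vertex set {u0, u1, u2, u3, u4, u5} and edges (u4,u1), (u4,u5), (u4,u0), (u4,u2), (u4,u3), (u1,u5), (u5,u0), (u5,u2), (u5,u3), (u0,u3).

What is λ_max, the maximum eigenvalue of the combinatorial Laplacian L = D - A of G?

Degrees: deg(u0) = 3, deg(u1) = 2, deg(u2) = 2, deg(u3) = 3, deg(u4) = 5, deg(u5) = 5.
L = D − A with rows/columns ordered (u0, u1, u2, u3, u4, u5):
  [ 3,  0,  0, -1, -1, -1]
  [ 0,  2,  0,  0, -1, -1]
  [ 0,  0,  2,  0, -1, -1]
  [-1,  0,  0,  3, -1, -1]
  [-1, -1, -1, -1,  5, -1]
  [-1, -1, -1, -1, -1,  5]
Characteristic polynomial: det(λI − L) = λ(λ − 2)²(λ − 4)(λ − 6)².
Roots: λ = 0; (λ − 2) = 0 ⇒ λ = 2 (multiplicity 2); (λ − 4) = 0 ⇒ λ = 4; (λ − 6) = 0 ⇒ λ = 6 (multiplicity 2).
(Check: the roots sum (with multiplicity) to 20, matching trace L = Σdeg = 2·10 = 20.)
Laplacian eigenvalues: [0.0, 2.0, 2.0, 4.0, 6.0, 6.0]. Largest eigenvalue (spectral radius) = 6.0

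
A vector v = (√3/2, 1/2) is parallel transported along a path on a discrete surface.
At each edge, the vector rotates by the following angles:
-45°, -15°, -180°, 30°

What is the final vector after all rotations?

Total rotation: (-45°) + (-15°) + (-180°) + 30° = -210° ≡ 150° (mod 360°). Final vector: (-1, 0)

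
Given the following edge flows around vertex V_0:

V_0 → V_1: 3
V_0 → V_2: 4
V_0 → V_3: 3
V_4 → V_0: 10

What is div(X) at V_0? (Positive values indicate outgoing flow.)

Divergence = sum of outgoing flows = 3 + 4 + 3 + (-10) = 0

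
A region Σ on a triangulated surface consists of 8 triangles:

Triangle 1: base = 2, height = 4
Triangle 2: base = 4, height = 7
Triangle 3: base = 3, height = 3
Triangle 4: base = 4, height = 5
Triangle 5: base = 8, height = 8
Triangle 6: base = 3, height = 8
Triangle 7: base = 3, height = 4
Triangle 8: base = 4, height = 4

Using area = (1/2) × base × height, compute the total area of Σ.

(1/2)×2×4 + (1/2)×4×7 + (1/2)×3×3 + (1/2)×4×5 + (1/2)×8×8 + (1/2)×3×8 + (1/2)×3×4 + (1/2)×4×4 = 90.5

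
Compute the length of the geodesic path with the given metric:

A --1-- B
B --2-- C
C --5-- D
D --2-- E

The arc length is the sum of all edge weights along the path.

Arc length = 1 + 2 + 5 + 2 = 10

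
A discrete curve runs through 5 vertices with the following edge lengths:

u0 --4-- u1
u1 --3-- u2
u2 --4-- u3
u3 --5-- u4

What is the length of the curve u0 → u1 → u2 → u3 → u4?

Arc length = 4 + 3 + 4 + 5 = 16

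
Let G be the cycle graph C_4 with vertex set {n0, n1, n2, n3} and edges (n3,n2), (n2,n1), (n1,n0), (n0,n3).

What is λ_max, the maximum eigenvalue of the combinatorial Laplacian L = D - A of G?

The cycle graph C_n has Laplacian eigenvalues λ_k = 2 − 2cos(2πk/n), k = 0, 1, …, n−1. Here n = 4:
k=0: 2 − 2cos(0) = 0.0; k=1: 2 − 2cos(π/2) = 2.0; k=2: 2 − 2cos(π) = 4.0; k=3: 2 − 2cos(3π/2) = 2.0.
Laplacian eigenvalues: [0.0, 2.0, 2.0, 4.0]. Largest eigenvalue (spectral radius) = 4.0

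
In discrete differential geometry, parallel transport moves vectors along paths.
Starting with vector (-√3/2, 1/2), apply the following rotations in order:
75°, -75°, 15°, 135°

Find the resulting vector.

Total rotation: 75° + (-75°) + 15° + 135° = 150°. Final vector: (0.5000, -0.8660)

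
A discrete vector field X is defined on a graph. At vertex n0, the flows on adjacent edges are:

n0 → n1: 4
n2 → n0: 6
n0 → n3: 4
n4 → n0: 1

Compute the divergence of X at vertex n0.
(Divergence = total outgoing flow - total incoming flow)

Divergence = sum of outgoing flows = 4 + (-6) + 4 + (-1) = 1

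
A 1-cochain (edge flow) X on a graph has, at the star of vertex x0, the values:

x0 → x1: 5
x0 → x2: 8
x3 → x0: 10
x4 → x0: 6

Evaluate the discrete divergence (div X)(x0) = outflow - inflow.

Divergence = sum of outgoing flows = 5 + 8 + (-10) + (-6) = -3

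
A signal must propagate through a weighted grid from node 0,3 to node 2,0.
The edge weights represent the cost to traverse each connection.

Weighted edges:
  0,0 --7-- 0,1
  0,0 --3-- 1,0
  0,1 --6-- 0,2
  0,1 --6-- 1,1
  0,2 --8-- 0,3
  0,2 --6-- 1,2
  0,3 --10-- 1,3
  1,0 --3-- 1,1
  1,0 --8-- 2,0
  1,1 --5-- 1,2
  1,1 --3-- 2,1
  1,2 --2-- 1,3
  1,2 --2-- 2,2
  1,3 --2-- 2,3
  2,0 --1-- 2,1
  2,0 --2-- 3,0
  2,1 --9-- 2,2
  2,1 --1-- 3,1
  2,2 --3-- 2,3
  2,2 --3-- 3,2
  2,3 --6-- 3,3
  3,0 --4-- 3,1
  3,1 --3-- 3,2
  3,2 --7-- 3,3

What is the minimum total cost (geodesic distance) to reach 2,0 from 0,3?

Shortest path: 0,3 → 1,3 → 1,2 → 1,1 → 2,1 → 2,0, total weight = 21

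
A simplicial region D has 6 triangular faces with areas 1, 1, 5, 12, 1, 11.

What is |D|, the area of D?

1 + 1 + 5 + 12 + 1 + 11 = 31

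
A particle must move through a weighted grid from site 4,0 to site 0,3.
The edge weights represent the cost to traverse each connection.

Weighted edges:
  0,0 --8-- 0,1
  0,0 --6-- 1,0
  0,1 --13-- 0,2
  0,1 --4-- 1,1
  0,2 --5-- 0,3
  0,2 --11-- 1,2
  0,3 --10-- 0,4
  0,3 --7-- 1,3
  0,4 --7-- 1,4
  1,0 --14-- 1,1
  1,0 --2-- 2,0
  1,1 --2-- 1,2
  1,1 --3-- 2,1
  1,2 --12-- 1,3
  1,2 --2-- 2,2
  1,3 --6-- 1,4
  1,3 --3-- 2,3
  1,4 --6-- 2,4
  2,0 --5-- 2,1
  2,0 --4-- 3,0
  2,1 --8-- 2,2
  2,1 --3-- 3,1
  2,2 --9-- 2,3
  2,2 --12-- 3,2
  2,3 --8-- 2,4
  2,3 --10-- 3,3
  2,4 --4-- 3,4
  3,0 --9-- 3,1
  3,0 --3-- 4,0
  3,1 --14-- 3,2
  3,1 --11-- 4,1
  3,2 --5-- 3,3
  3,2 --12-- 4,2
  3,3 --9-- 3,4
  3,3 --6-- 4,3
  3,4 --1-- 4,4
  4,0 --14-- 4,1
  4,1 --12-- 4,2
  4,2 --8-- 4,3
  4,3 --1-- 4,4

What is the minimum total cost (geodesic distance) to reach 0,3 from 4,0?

Shortest path: 4,0 → 3,0 → 2,0 → 2,1 → 1,1 → 1,2 → 0,2 → 0,3, total weight = 33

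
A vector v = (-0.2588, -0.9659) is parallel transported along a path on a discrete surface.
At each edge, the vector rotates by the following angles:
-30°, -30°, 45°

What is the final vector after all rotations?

Total rotation: (-30°) + (-30°) + 45° = -15°. Final vector: (-0.5000, -0.8660)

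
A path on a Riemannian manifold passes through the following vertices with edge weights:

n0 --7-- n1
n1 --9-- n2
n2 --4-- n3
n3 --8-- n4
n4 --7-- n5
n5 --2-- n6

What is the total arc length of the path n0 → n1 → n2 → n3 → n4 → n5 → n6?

Arc length = 7 + 9 + 4 + 8 + 7 + 2 = 37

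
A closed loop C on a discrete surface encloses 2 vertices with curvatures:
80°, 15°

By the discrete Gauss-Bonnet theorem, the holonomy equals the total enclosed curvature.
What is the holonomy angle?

Holonomy = total enclosed curvature = 80° + 15° = 95°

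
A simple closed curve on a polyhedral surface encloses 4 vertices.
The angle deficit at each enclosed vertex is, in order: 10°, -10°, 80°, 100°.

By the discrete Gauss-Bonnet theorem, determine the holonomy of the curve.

Holonomy = total enclosed curvature = 10° + (-10°) + 80° + 100° = 180°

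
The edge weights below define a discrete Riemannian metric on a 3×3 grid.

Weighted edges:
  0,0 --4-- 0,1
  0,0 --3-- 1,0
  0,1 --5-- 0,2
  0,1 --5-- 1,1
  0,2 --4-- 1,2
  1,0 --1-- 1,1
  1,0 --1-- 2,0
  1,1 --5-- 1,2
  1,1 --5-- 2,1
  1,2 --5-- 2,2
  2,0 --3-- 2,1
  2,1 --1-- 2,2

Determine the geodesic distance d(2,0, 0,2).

Shortest path: 2,0 → 1,0 → 1,1 → 1,2 → 0,2, total weight = 11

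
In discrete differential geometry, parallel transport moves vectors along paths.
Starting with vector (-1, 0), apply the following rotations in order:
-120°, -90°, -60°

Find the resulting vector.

Total rotation: (-120°) + (-90°) + (-60°) = -270° ≡ 90° (mod 360°). Final vector: (0, -1)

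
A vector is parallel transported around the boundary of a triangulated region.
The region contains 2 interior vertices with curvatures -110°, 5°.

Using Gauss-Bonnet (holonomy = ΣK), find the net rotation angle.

Holonomy = total enclosed curvature = (-110°) + 5° = -105°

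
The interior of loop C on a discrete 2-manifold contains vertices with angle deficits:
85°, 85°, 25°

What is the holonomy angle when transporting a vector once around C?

Holonomy = total enclosed curvature = 85° + 85° + 25° = 195°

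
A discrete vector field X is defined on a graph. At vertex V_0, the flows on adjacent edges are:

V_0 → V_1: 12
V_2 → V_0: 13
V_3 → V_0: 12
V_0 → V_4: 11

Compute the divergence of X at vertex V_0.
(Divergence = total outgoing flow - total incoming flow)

Divergence = sum of outgoing flows = 12 + (-13) + (-12) + 11 = -2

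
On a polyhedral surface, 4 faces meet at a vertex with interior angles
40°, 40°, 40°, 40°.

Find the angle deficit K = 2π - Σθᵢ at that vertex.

Sum of angles = 160°. K = 360° - 160° = 200° = 10π/9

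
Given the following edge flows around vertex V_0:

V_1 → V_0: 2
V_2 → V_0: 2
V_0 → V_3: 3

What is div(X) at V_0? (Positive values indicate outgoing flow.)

Divergence = sum of outgoing flows = (-2) + (-2) + 3 = -1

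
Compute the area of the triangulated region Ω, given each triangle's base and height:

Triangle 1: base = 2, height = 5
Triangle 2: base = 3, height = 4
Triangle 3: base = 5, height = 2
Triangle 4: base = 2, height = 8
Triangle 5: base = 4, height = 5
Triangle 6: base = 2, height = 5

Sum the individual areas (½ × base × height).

(1/2)×2×5 + (1/2)×3×4 + (1/2)×5×2 + (1/2)×2×8 + (1/2)×4×5 + (1/2)×2×5 = 39.0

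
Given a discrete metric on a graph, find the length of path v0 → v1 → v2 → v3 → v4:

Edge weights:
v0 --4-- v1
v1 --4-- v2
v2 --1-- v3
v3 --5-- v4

Arc length = 4 + 4 + 1 + 5 = 14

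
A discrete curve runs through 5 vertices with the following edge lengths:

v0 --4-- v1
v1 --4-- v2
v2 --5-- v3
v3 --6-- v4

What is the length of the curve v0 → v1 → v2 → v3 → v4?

Arc length = 4 + 4 + 5 + 6 = 19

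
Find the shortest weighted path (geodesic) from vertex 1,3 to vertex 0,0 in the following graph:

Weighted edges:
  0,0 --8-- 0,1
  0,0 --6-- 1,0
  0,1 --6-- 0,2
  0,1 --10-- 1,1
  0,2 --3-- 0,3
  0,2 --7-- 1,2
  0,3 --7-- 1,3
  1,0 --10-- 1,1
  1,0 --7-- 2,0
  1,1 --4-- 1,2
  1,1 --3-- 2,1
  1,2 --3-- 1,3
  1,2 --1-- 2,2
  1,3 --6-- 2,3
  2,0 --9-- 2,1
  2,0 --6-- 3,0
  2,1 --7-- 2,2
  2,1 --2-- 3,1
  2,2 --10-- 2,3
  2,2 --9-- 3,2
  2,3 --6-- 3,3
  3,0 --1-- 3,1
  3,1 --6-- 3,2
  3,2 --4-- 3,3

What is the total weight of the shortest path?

Shortest path: 1,3 → 1,2 → 1,1 → 1,0 → 0,0, total weight = 23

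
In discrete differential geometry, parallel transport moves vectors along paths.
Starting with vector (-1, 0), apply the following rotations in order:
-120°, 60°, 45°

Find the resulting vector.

Total rotation: (-120°) + 60° + 45° = -15°. Final vector: (-0.9659, 0.2588)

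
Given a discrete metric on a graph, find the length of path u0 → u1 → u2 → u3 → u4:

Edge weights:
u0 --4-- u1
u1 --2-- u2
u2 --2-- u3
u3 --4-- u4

Arc length = 4 + 2 + 2 + 4 = 12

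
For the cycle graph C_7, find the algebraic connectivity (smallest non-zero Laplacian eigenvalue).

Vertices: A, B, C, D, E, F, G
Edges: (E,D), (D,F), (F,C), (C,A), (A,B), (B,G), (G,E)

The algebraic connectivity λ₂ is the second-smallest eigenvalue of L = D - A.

The cycle graph C_n has Laplacian eigenvalues λ_k = 2 − 2cos(2πk/n), k = 0, 1, …, n−1. Here n = 7:
k=0: 2 − 2cos(0) = 0.0; k=1: 2 − 2cos(2π/7) = 0.753; k=2: 2 − 2cos(4π/7) = 2.445; k=3: 2 − 2cos(6π/7) = 3.8019; k=4: 2 − 2cos(8π/7) = 3.8019; k=5: 2 − 2cos(10π/7) = 2.445; k=6: 2 − 2cos(12π/7) = 0.753.
Laplacian eigenvalues: [0.0, 0.753, 0.753, 2.445, 2.445, 3.8019, 3.8019]. Algebraic connectivity (smallest non-zero eigenvalue) = 0.753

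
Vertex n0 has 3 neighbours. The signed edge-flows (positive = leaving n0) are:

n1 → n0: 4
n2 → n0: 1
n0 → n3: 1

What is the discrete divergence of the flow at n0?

Divergence = sum of outgoing flows = (-4) + (-1) + 1 = -4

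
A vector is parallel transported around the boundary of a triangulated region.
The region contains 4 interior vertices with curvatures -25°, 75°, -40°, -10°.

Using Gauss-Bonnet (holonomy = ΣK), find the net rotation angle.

Holonomy = total enclosed curvature = (-25°) + 75° + (-40°) + (-10°) = 0°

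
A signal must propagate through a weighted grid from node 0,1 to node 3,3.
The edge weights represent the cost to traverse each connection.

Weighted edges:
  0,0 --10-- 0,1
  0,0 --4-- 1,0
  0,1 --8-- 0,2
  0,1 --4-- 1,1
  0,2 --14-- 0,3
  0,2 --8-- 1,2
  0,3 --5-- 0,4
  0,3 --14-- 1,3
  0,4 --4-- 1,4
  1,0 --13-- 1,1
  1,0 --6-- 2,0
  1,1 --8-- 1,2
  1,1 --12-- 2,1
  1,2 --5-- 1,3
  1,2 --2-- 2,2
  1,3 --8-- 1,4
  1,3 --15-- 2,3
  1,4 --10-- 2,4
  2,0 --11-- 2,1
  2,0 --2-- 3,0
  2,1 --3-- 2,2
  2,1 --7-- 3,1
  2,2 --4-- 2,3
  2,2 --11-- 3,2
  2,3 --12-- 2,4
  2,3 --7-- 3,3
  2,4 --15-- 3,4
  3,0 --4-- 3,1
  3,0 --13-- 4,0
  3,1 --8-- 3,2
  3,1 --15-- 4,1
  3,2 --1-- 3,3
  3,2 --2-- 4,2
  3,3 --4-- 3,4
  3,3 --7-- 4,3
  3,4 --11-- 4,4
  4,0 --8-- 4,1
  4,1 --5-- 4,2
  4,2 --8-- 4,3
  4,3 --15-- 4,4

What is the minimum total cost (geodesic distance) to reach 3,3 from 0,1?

Shortest path: 0,1 → 1,1 → 1,2 → 2,2 → 2,3 → 3,3, total weight = 25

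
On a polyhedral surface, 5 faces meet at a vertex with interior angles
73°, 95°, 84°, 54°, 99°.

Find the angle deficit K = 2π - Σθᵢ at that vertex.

Sum of angles = 405°. K = 360° - 405° = -45° = -π/4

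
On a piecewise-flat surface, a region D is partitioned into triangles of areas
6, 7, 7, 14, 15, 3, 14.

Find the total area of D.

6 + 7 + 7 + 14 + 15 + 3 + 14 = 66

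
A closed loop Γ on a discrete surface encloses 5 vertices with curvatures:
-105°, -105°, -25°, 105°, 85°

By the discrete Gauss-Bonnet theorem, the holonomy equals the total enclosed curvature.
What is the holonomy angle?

Holonomy = total enclosed curvature = (-105°) + (-105°) + (-25°) + 105° + 85° = -45°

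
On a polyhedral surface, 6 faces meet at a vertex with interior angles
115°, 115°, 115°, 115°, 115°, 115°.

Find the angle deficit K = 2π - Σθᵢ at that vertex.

Sum of angles = 690°. K = 360° - 690° = -330°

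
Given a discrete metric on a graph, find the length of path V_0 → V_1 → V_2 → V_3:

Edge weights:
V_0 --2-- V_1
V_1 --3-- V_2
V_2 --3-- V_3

Arc length = 2 + 3 + 3 = 8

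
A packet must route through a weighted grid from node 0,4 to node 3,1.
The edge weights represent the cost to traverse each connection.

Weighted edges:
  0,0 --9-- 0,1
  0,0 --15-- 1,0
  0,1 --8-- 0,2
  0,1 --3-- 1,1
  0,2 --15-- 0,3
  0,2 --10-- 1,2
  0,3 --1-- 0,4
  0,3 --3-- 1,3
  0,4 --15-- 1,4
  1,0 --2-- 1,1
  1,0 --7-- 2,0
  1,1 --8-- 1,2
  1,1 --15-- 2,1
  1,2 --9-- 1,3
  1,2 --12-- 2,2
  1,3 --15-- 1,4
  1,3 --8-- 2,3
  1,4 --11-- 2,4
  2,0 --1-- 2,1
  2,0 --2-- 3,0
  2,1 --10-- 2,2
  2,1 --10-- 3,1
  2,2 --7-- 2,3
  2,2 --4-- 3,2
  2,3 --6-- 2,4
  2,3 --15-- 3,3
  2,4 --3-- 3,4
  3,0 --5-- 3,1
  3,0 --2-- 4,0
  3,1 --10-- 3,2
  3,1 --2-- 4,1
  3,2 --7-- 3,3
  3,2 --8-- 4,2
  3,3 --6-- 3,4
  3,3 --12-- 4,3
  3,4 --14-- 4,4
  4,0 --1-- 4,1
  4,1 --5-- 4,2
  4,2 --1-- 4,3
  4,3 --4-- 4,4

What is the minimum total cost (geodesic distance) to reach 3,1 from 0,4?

Shortest path: 0,4 → 0,3 → 1,3 → 2,3 → 2,2 → 3,2 → 3,1, total weight = 33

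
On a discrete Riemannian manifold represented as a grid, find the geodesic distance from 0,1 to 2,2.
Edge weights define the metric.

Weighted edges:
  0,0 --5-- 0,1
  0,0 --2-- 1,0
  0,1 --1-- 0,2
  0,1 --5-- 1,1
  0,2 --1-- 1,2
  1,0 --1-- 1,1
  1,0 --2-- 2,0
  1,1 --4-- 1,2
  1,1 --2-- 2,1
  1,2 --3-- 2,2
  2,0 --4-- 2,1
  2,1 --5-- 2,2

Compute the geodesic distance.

Shortest path: 0,1 → 0,2 → 1,2 → 2,2, total weight = 5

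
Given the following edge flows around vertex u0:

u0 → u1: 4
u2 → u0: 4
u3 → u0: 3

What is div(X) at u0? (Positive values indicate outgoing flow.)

Divergence = sum of outgoing flows = 4 + (-4) + (-3) = -3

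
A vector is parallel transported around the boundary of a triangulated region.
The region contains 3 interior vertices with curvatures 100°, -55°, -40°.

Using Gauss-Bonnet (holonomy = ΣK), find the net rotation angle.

Holonomy = total enclosed curvature = 100° + (-55°) + (-40°) = 5°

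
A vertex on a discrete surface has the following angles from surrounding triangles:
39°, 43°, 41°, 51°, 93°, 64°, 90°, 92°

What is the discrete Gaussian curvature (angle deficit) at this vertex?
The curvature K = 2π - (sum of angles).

Sum of angles = 513°. K = 360° - 513° = -153° = -17π/20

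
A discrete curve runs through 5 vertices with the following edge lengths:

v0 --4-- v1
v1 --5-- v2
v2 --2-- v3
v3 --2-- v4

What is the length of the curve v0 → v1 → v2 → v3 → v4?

Arc length = 4 + 5 + 2 + 2 = 13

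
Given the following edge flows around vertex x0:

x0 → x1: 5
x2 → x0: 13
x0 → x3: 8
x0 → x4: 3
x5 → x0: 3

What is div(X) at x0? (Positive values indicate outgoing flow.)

Divergence = sum of outgoing flows = 5 + (-13) + 8 + 3 + (-3) = 0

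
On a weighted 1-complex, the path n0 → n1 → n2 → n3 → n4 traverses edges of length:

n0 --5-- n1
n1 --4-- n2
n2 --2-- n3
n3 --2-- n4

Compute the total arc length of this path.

Arc length = 5 + 4 + 2 + 2 = 13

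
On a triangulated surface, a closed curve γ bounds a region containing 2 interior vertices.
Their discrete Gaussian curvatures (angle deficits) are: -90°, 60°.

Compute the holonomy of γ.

Holonomy = total enclosed curvature = (-90°) + 60° = -30°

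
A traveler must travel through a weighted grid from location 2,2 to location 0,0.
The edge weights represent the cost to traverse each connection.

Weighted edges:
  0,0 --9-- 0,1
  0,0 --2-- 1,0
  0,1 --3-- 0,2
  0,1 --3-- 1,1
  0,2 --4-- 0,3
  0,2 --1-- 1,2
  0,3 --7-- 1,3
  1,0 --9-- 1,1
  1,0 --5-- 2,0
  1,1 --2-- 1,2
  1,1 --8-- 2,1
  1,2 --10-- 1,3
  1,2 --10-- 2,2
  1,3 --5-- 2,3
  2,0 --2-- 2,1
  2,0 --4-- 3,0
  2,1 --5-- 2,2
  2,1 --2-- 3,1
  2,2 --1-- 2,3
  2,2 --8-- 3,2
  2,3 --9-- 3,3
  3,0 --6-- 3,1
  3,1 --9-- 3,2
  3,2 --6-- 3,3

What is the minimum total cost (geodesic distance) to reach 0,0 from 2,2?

Shortest path: 2,2 → 2,1 → 2,0 → 1,0 → 0,0, total weight = 14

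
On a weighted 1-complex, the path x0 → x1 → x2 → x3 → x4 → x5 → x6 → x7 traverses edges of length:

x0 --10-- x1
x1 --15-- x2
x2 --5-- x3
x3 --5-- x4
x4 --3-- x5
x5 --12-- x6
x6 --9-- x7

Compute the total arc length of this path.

Arc length = 10 + 15 + 5 + 5 + 3 + 12 + 9 = 59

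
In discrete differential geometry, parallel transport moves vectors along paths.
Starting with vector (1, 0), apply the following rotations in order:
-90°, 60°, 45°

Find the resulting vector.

Total rotation: (-90°) + 60° + 45° = 15°. Final vector: (0.9659, 0.2588)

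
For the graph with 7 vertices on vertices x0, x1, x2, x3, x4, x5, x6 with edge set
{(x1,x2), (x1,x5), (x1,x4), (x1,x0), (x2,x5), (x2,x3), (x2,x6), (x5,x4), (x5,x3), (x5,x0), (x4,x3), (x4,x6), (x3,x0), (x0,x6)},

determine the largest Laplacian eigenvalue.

Degrees: deg(x0) = 4, deg(x1) = 4, deg(x2) = 4, deg(x3) = 4, deg(x4) = 4, deg(x5) = 5, deg(x6) = 3.
L = D − A with rows/columns ordered (x0, x1, x2, x3, x4, x5, x6):
  [ 4, -1,  0, -1,  0, -1, -1]
  [-1,  4, -1,  0, -1, -1,  0]
  [ 0, -1,  4, -1,  0, -1, -1]
  [-1,  0, -1,  4, -1, -1,  0]
  [ 0, -1,  0, -1,  4, -1, -1]
  [-1, -1, -1, -1, -1,  5,  0]
  [-1,  0, -1,  0, -1,  0,  3]
Characteristic polynomial: det(λI − L) = λ(λ − 3)(λ − 4)³(λ − 6)(λ − 7).
Roots: λ = 0; (λ − 3) = 0 ⇒ λ = 3; (λ − 4) = 0 ⇒ λ = 4 (multiplicity 3); (λ − 6) = 0 ⇒ λ = 6; (λ − 7) = 0 ⇒ λ = 7.
(Check: the roots sum (with multiplicity) to 28, matching trace L = Σdeg = 2·14 = 28.)
Laplacian eigenvalues: [0.0, 3.0, 4.0, 4.0, 4.0, 6.0, 7.0]. Largest eigenvalue (spectral radius) = 7.0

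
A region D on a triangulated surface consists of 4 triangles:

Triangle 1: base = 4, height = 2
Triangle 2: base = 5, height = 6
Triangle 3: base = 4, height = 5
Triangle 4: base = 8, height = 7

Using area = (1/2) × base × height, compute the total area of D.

(1/2)×4×2 + (1/2)×5×6 + (1/2)×4×5 + (1/2)×8×7 = 57.0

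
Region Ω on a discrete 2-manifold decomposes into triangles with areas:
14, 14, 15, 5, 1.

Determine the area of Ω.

14 + 14 + 15 + 5 + 1 = 49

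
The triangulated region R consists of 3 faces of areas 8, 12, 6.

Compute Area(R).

8 + 12 + 6 = 26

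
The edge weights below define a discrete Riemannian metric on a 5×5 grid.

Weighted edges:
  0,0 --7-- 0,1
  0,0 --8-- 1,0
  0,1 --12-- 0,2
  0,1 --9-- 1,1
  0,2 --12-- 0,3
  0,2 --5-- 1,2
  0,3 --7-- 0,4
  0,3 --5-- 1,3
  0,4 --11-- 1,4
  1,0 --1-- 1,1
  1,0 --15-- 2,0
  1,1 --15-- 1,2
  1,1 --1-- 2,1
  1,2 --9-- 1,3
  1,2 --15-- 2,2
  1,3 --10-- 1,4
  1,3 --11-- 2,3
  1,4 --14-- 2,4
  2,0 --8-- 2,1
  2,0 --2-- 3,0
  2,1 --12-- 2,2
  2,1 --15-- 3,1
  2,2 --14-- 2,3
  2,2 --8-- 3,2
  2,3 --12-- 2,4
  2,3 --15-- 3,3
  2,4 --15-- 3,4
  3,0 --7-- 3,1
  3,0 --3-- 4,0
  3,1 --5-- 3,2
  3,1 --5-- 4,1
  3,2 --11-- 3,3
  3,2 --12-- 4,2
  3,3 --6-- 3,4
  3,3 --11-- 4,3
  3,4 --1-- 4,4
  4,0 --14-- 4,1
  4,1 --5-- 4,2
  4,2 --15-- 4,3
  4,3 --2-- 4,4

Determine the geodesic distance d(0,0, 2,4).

Shortest path: 0,0 → 1,0 → 1,1 → 2,1 → 2,2 → 2,3 → 2,4, total weight = 48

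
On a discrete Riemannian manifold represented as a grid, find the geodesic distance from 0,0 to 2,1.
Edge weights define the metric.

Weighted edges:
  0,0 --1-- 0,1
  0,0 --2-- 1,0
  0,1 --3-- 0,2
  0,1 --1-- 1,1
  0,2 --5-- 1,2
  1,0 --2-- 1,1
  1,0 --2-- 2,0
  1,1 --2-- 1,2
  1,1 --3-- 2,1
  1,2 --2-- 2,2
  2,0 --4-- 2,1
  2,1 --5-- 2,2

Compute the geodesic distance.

Shortest path: 0,0 → 0,1 → 1,1 → 2,1, total weight = 5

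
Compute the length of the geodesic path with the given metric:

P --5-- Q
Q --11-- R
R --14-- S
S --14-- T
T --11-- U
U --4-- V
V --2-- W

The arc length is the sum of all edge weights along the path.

Arc length = 5 + 11 + 14 + 14 + 11 + 4 + 2 = 61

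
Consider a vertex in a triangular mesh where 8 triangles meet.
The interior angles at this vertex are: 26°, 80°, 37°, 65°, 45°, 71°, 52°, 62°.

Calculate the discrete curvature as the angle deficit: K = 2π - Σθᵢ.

Sum of angles = 438°. K = 360° - 438° = -78° = -13π/30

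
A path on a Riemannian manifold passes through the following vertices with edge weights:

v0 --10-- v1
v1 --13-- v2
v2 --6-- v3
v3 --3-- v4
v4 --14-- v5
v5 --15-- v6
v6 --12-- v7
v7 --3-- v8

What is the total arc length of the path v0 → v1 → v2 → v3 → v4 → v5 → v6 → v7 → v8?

Arc length = 10 + 13 + 6 + 3 + 14 + 15 + 12 + 3 = 76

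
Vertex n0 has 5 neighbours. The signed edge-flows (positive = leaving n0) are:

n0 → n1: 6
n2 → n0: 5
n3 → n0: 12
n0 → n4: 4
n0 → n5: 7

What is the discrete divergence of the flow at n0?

Divergence = sum of outgoing flows = 6 + (-5) + (-12) + 4 + 7 = 0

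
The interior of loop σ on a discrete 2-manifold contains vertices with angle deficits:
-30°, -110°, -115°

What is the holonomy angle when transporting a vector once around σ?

Holonomy = total enclosed curvature = (-30°) + (-110°) + (-115°) = -255°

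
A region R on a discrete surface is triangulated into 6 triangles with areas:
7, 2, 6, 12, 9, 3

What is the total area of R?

7 + 2 + 6 + 12 + 9 + 3 = 39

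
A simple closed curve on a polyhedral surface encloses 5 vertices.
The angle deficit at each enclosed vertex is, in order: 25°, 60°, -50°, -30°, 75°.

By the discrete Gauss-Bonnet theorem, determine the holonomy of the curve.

Holonomy = total enclosed curvature = 25° + 60° + (-50°) + (-30°) + 75° = 80°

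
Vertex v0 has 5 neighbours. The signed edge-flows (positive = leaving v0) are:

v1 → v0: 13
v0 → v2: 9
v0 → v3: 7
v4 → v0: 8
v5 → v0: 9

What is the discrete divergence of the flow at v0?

Divergence = sum of outgoing flows = (-13) + 9 + 7 + (-8) + (-9) = -14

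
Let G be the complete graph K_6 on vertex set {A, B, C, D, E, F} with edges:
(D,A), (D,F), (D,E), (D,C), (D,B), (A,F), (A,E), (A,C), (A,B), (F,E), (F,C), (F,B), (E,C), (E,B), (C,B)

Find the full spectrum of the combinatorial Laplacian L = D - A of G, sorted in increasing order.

For the complete graph K_n, L = nI − J (J = all-ones matrix). J has eigenvalues n (once, eigenvector 𝟙) and 0 (multiplicity n−1), so L has eigenvalues 0 (once) and n (multiplicity n−1). Here n = 6: eigenvalue 0 once and 6 with multiplicity 5.
Laplacian eigenvalues (increasing order): [0.0, 6.0, 6.0, 6.0, 6.0, 6.0]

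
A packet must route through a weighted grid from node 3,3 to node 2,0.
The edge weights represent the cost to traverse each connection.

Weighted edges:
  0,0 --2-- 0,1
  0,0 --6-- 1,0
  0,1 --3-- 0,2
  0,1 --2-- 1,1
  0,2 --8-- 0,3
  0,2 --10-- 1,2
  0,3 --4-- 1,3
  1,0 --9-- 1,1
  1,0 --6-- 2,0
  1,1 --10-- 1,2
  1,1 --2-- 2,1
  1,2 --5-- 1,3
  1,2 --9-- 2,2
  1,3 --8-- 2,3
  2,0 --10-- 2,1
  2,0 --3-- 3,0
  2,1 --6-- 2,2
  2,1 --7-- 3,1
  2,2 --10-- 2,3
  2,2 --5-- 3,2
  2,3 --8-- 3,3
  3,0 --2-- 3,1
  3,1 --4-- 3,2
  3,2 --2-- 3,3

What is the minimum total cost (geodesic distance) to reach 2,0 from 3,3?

Shortest path: 3,3 → 3,2 → 3,1 → 3,0 → 2,0, total weight = 11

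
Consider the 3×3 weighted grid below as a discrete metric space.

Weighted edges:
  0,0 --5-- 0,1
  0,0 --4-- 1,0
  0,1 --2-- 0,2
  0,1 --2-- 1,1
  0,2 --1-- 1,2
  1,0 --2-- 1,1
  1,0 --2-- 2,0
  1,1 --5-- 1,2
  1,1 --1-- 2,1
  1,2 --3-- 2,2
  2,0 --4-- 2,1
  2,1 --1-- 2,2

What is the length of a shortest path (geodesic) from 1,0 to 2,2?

Shortest path: 1,0 → 1,1 → 2,1 → 2,2, total weight = 4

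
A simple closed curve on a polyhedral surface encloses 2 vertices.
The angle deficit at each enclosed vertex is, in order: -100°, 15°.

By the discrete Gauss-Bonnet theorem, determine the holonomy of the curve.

Holonomy = total enclosed curvature = (-100°) + 15° = -85°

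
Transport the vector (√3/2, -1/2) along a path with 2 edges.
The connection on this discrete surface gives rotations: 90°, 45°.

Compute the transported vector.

Total rotation: 90° + 45° = 135°. Final vector: (-0.2588, 0.9659)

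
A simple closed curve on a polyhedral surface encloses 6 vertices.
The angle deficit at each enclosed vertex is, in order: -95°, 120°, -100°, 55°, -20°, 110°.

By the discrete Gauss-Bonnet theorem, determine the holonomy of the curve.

Holonomy = total enclosed curvature = (-95°) + 120° + (-100°) + 55° + (-20°) + 110° = 70°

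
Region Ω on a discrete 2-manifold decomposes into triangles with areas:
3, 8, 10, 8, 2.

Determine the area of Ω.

3 + 8 + 10 + 8 + 2 = 31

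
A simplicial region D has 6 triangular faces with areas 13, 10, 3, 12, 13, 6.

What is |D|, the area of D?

13 + 10 + 3 + 12 + 13 + 6 = 57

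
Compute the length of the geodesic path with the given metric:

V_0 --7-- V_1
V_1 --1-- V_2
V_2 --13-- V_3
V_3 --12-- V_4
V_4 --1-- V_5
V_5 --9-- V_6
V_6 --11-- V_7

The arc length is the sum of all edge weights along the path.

Arc length = 7 + 1 + 13 + 12 + 1 + 9 + 11 = 54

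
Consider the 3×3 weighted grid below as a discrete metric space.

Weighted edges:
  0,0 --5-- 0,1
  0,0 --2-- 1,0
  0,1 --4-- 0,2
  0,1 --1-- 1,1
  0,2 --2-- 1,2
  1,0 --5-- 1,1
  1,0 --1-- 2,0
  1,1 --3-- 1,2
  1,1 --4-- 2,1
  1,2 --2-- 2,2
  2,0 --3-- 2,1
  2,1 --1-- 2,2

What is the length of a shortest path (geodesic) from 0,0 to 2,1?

Shortest path: 0,0 → 1,0 → 2,0 → 2,1, total weight = 6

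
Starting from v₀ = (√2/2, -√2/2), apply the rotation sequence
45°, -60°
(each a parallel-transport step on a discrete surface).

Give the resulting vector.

Total rotation: 45° + (-60°) = -15°. Final vector: (0.5000, -0.8660)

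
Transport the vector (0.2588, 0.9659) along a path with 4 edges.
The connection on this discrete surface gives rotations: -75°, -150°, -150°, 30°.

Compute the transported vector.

Total rotation: (-75°) + (-150°) + (-150°) + 30° = -345° ≡ 15° (mod 360°). Final vector: (0, 1)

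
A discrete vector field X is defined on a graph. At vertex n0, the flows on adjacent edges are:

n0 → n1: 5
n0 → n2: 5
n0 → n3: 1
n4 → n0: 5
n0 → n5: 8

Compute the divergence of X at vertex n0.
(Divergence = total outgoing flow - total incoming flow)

Divergence = sum of outgoing flows = 5 + 5 + 1 + (-5) + 8 = 14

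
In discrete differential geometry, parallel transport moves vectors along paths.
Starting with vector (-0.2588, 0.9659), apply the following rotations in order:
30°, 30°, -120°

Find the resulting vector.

Total rotation: 30° + 30° + (-120°) = -60°. Final vector: (0.7071, 0.7071)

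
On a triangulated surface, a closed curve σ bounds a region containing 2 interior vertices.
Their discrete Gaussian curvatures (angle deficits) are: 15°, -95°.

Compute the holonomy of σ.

Holonomy = total enclosed curvature = 15° + (-95°) = -80°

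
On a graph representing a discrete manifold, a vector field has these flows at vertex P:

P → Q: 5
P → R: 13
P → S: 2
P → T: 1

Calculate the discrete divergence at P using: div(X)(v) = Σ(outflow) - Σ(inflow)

Divergence = sum of outgoing flows = 5 + 13 + 2 + 1 = 21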